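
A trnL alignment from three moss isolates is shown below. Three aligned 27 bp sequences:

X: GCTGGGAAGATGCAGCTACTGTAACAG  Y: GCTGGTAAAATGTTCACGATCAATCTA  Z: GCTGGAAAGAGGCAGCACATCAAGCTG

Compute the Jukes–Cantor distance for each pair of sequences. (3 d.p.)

d(X,Y) = 0.882, d(X,Z) = 0.441, d(Y,Z) = 0.588

X–Y: 14/27 sites differ → p ≈ 0.518519, d = −0.75 ln(1 − 0.691359) = 0.881682 ≈ 0.882.
X–Z: 9/27 sites differ → p ≈ 0.333333, d = −0.75 ln(1 − 0.444444) = 0.440839 ≈ 0.441.
Y–Z: 11/27 sites differ → p ≈ 0.407407, d = −0.75 ln(1 − 0.543209) = 0.587647 ≈ 0.588.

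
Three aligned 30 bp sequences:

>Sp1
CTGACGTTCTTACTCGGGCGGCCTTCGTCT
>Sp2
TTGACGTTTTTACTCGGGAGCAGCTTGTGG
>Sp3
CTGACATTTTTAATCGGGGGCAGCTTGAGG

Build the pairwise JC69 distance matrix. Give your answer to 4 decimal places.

Sp1–Sp2: 10/30 sites differ → p ≈ 0.333333, d = −0.75 ln(1 − 0.444444) = 0.440839 ≈ 0.4408.
Sp1–Sp3: 12/30 sites differ → p = 0.4, d = −0.75 ln(1 − 0.533333) = 0.571605 ≈ 0.5716.
Sp2–Sp3: 5/30 sites differ → p ≈ 0.166667, d = −0.75 ln(1 − 0.222223) = 0.188487 ≈ 0.1885.

d(Sp1,Sp2) = 0.4408, d(Sp1,Sp3) = 0.5716, d(Sp2,Sp3) = 0.1885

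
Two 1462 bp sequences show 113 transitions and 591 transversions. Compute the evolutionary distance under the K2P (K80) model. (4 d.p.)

P = 113/1462 ≈ 0.077291 and Q = 591/1462 ≈ 0.404241.
Under the Kimura two-parameter model, d = −½ ln(1 − 2P − Q) − ¼ ln(1 − 2Q).
1 − 2P − Q = 0.441177, giving −½ ln(0.441177) = 0.409155.
1 − 2Q = 0.191518, giving −¼ ln(0.191518) = 0.413193.
d = 0.409155 + 0.413193 = 0.822348.

0.8223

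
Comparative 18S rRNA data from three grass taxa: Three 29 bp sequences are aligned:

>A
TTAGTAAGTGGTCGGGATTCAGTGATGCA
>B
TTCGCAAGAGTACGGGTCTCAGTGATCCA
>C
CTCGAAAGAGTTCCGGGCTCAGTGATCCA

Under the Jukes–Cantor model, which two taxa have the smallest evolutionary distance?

A–B: 8/29 differ, p = 0.276, d = 0.344.
A–C: 9/29 differ, p = 0.310, d = 0.401.
B–C: 5/29 differ, p = 0.172, d = 0.196.
The smallest distance is between B and C.

B and C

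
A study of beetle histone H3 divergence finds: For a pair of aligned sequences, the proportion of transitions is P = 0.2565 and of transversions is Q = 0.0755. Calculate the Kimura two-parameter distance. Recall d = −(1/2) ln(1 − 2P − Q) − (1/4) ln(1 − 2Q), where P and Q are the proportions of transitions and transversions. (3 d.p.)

0.485

Under the Kimura two-parameter model, d = −½ ln(1 − 2P − Q) − ¼ ln(1 − 2Q).
1 − 2P − Q = 0.4115, giving −½ ln(0.4115) = 0.443973.
1 − 2Q = 0.849, giving −¼ ln(0.849) = 0.040924.
d = 0.443973 + 0.040924 = 0.484897.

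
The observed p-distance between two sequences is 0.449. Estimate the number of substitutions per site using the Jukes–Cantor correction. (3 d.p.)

d = −(3/4) ln(1 − 4p/3) = −0.75 ln(1 − 0.598667) = −0.75 ln(0.401333)
  = −0.75 × (-0.912964) = 0.684723 substitutions/site.

0.685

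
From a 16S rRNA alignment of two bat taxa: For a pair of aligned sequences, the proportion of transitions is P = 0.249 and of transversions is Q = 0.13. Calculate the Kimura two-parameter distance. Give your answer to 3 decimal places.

0.570

Under the Kimura two-parameter model, d = −½ ln(1 − 2P − Q) − ¼ ln(1 − 2Q).
1 − 2P − Q = 0.372, giving −½ ln(0.372) = 0.494431.
1 − 2Q = 0.74, giving −¼ ln(0.74) = 0.075276.
d = 0.494431 + 0.075276 = 0.569707.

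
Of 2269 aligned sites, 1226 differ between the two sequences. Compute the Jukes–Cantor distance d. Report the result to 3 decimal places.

0.956

p = 1226/2269 ≈ 0.540326.
d = −(3/4) ln(1 − 4p/3) = −0.75 ln(1 − 0.720435) = −0.75 ln(0.279565)
  = −0.75 × (-1.274520) = 0.955890 substitutions/site.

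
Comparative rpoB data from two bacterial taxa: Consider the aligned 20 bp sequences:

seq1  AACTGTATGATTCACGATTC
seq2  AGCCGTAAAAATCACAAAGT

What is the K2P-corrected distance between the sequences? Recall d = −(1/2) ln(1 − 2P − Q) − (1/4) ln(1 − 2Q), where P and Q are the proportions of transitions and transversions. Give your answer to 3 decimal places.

Of 20 sites, 5 differences are transitions and 4 are transversions, so P = 5/20 = 0.25 and Q = 4/20 = 0.2.
Under the Kimura two-parameter model, d = −½ ln(1 − 2P − Q) − ¼ ln(1 − 2Q).
1 − 2P − Q = 0.3, giving −½ ln(0.3) = 0.601986.
1 − 2Q = 0.6, giving −¼ ln(0.6) = 0.127706.
d = 0.601986 + 0.127706 = 0.729692.

0.730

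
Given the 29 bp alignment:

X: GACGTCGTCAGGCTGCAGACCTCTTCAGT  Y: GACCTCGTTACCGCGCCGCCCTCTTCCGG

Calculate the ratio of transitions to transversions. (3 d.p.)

0.250

Transitions are A↔G and C↔T; transversions are all other mismatches.
Transitions: 2. Transversions: 8.
R = 2/8 = 0.250.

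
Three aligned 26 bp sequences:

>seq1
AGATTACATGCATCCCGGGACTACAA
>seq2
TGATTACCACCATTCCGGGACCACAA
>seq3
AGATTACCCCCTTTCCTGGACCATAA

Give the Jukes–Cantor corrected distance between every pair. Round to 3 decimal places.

d(seq1,seq2) = 0.276, d(seq1,seq3) = 0.396, d(seq2,seq3) = 0.222

seq1–seq2: 6/26 sites differ → p ≈ 0.230769, d = −0.75 ln(1 − 0.307692) = 0.275793 ≈ 0.276.
seq1–seq3: 8/26 sites differ → p ≈ 0.307692, d = −0.75 ln(1 − 0.410256) = 0.396050 ≈ 0.396.
seq2–seq3: 5/26 sites differ → p ≈ 0.192308, d = −0.75 ln(1 − 0.256411) = 0.222200 ≈ 0.222.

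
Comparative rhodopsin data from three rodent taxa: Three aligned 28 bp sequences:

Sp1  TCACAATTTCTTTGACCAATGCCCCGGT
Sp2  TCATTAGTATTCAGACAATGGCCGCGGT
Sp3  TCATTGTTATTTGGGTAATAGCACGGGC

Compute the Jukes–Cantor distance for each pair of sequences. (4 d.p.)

Sp1–Sp2: 11/28 sites differ → p ≈ 0.392857, d = −0.75 ln(1 − 0.523809) = 0.556452 ≈ 0.5565.
Sp1–Sp3: 14/28 sites differ → p = 0.5, d = −0.75 ln(1 − 0.666667) = 0.823960 ≈ 0.8240.
Sp2–Sp3: 11/28 sites differ → p ≈ 0.392857, d = −0.75 ln(1 − 0.523809) = 0.556452 ≈ 0.5565.

d(Sp1,Sp2) = 0.5565, d(Sp1,Sp3) = 0.8240, d(Sp2,Sp3) = 0.5565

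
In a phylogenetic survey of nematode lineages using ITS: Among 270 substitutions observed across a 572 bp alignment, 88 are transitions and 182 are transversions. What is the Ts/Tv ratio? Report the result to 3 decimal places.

0.484

R = 88/182 = 0.483516… ≈ 0.484 (to 3 d.p.).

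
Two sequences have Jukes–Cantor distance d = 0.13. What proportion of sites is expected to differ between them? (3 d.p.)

0.119

p = (3/4)(1 − e^(−4d/3)) = 0.75 × (1 − e^(-0.173333)) = 0.75 × (1 − 0.840858) = 0.119357.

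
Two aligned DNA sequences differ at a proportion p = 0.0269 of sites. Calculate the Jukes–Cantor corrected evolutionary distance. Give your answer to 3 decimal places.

0.027

d = −(3/4) ln(1 − 4p/3) = −0.75 ln(1 − 0.035867) = −0.75 ln(0.964133)
  = −0.75 × (-0.036526) = 0.027395 substitutions/site.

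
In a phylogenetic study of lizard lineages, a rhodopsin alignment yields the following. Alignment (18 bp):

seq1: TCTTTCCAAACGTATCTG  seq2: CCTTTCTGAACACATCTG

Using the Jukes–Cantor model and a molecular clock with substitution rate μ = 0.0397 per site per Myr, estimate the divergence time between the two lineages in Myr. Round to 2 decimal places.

The sequences differ at 5 of 18 sites (1, 7, 8, 12, 13), so p = 5/18 ≈ 0.277778.
d = −(3/4) ln(1 − 4p/3) = −0.75 ln(1 − 0.370371) = −0.75 ln(0.629629)
  = −0.75 × (-0.462625) = 0.346969 substitutions/site.
Under a molecular clock d = 2μt, so t = d/(2μ) = 0.346969 / (2 × 0.0397) = 4.37 Myr.

4.37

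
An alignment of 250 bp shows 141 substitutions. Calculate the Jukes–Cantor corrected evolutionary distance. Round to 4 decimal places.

p = 141/250 = 0.564.
d = −(3/4) ln(1 − 4p/3) = −0.75 ln(1 − 0.752) = −0.75 ln(0.248)
  = −0.75 × (-1.394327) = 1.045745 substitutions/site.

1.0457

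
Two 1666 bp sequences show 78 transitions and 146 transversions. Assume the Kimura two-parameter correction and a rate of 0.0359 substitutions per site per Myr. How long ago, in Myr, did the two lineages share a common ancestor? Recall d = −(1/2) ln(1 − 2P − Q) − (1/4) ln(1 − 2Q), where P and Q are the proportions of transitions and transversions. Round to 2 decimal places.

2.06

P = 78/1666 ≈ 0.046819 and Q = 146/1666 ≈ 0.087635.
Under the Kimura two-parameter model, d = −½ ln(1 − 2P − Q) − ¼ ln(1 − 2Q).
1 − 2P − Q = 0.818727, giving −½ ln(0.818727) = 0.100002.
1 − 2Q = 0.82473, giving −¼ ln(0.82473) = 0.048175.
d = 0.100002 + 0.048175 = 0.148177.
Under a molecular clock d = 2μt, so t = d/(2μ) = 0.148177 / (2 × 0.0359) = 2.06 Myr.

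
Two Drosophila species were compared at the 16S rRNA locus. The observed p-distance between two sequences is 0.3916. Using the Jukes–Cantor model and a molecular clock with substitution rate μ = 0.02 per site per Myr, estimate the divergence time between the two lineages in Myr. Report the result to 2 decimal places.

d = −(3/4) ln(1 − 4p/3) = −0.75 ln(1 − 0.522133) = −0.75 ln(0.477867)
  = −0.75 × (-0.738423) = 0.553817 substitutions/site.
Under a molecular clock d = 2μt, so t = d/(2μ) = 0.553817 / (2 × 0.02) = 13.85 Myr.

13.85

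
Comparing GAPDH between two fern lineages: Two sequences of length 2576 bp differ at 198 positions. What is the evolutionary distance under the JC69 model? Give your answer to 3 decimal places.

0.081

p = 198/2576 ≈ 0.076863.
d = −(3/4) ln(1 − 4p/3) = −0.75 ln(1 − 0.102484) = −0.75 ln(0.897516)
  = −0.75 × (-0.108124) = 0.081093 substitutions/site.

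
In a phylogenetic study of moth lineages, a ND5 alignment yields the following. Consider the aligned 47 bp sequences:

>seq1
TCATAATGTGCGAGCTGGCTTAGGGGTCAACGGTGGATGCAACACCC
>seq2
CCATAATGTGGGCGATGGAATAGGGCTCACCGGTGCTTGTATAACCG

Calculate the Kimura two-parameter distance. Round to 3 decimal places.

Of 47 sites, 2 differences are transitions and 12 are transversions, so P = 2/47 ≈ 0.042553 and Q = 12/47 ≈ 0.255319.
Under the Kimura two-parameter model, d = −½ ln(1 − 2P − Q) − ¼ ln(1 − 2Q).
1 − 2P − Q = 0.659575, giving −½ ln(0.659575) = 0.208080.
1 − 2Q = 0.489362, giving −¼ ln(0.489362) = 0.178663.
d = 0.208080 + 0.178663 = 0.386743.

0.387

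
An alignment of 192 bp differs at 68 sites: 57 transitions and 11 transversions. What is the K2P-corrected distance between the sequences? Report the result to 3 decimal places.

0.557

P = 57/192 = 0.296875 and Q = 11/192 ≈ 0.057292.
Under the Kimura two-parameter model, d = −½ ln(1 − 2P − Q) − ¼ ln(1 − 2Q).
1 − 2P − Q = 0.348958, giving −½ ln(0.348958) = 0.526402.
1 − 2Q = 0.885416, giving −¼ ln(0.885416) = 0.030424.
d = 0.526402 + 0.030424 = 0.556826.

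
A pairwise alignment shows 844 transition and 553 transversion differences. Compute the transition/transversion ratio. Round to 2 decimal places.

1.53

R = 844/553 = 1.526220… ≈ 1.53 (to 2 d.p.).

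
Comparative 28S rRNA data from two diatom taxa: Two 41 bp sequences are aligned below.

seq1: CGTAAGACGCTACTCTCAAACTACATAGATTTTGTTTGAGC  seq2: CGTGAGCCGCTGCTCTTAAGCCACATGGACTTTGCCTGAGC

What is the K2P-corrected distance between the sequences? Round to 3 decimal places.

0.324

Of 41 sites, 9 differences are transitions and 1 are transversions, so P = 9/41 ≈ 0.219512 and Q = 1/41 ≈ 0.02439.
Under the Kimura two-parameter model, d = −½ ln(1 − 2P − Q) − ¼ ln(1 − 2Q).
1 − 2P − Q = 0.536586, giving −½ ln(0.536586) = 0.311264.
1 − 2Q = 0.95122, giving −¼ ln(0.95122) = 0.012502.
d = 0.311264 + 0.012502 = 0.323766.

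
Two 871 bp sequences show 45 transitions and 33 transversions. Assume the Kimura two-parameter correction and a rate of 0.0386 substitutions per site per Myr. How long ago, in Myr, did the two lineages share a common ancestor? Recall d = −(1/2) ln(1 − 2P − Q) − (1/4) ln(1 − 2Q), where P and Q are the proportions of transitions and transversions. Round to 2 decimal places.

1.24

P = 45/871 ≈ 0.051665 and Q = 33/871 ≈ 0.037887.
Under the Kimura two-parameter model, d = −½ ln(1 − 2P − Q) − ¼ ln(1 − 2Q).
1 − 2P − Q = 0.858783, giving −½ ln(0.858783) = 0.076120.
1 − 2Q = 0.924226, giving −¼ ln(0.924226) = 0.019700.
d = 0.076120 + 0.019700 = 0.095820.
Under a molecular clock d = 2μt, so t = d/(2μ) = 0.095820 / (2 × 0.0386) = 1.24 Myr.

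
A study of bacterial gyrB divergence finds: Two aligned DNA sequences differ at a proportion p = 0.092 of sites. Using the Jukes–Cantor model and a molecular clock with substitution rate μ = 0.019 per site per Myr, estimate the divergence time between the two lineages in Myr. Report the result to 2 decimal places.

d = −(3/4) ln(1 − 4p/3) = −0.75 ln(1 − 0.122667) = −0.75 ln(0.877333)
  = −0.75 × (-0.130869) = 0.098152 substitutions/site.
Under a molecular clock d = 2μt, so t = d/(2μ) = 0.098152 / (2 × 0.019) = 2.58 Myr.

2.58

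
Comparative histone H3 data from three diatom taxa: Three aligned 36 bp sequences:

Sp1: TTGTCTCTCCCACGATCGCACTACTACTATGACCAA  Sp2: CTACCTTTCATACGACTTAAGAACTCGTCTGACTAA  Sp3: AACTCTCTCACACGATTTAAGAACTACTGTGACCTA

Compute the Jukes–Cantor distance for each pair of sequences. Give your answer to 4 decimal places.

d(Sp1,Sp2) = 0.6735, d(Sp1,Sp3) = 0.3924, d(Sp2,Sp3) = 0.4408

Sp1–Sp2: 16/36 sites differ → p ≈ 0.444444, d = −0.75 ln(1 − 0.592592) = 0.673455 ≈ 0.6735.
Sp1–Sp3: 11/36 sites differ → p ≈ 0.305556, d = −0.75 ln(1 − 0.407408) = 0.392437 ≈ 0.3924.
Sp2–Sp3: 12/36 sites differ → p ≈ 0.333333, d = −0.75 ln(1 − 0.444444) = 0.440839 ≈ 0.4408.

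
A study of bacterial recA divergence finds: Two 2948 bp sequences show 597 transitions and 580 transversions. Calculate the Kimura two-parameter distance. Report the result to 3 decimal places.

P = 597/2948 ≈ 0.20251 and Q = 580/2948 ≈ 0.196744.
Under the Kimura two-parameter model, d = −½ ln(1 − 2P − Q) − ¼ ln(1 − 2Q).
1 − 2P − Q = 0.398236, giving −½ ln(0.398236) = 0.460355.
1 − 2Q = 0.606512, giving −¼ ln(0.606512) = 0.125008.
d = 0.460355 + 0.125008 = 0.585363.

0.585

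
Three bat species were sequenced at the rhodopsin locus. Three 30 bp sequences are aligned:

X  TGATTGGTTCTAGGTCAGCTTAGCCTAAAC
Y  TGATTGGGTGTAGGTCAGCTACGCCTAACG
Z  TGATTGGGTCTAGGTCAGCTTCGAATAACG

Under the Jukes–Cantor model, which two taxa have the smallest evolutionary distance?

Y and Z

X–Y: 6/30 differ, p = 0.200, d = 0.233.
X–Z: 6/30 differ, p = 0.200, d = 0.233.
Y–Z: 4/30 differ, p = 0.133, d = 0.147.
The smallest distance is between Y and Z.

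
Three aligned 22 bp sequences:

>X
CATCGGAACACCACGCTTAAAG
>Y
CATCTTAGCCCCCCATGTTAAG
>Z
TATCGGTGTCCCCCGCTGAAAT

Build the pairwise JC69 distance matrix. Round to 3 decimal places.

X–Y: 9/22 sites differ → p ≈ 0.409091, d = −0.75 ln(1 − 0.545455) = 0.591344 ≈ 0.591.
X–Z: 8/22 sites differ → p ≈ 0.363636, d = −0.75 ln(1 − 0.484848) = 0.497470 ≈ 0.497.
Y–Z: 11/22 sites differ → p = 0.5, d = −0.75 ln(1 − 0.666667) = 0.823960 ≈ 0.824.

d(X,Y) = 0.591, d(X,Z) = 0.497, d(Y,Z) = 0.824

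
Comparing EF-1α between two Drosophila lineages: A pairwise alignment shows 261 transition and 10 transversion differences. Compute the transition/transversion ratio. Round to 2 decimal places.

R = 261/10 = 26.10.

26.10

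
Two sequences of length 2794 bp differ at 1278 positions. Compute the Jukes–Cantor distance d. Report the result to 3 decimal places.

p = 1278/2794 ≈ 0.457409.
d = −(3/4) ln(1 − 4p/3) = −0.75 ln(1 − 0.609879) = −0.75 ln(0.390121)
  = −0.75 × (-0.941298) = 0.705974 substitutions/site.

0.706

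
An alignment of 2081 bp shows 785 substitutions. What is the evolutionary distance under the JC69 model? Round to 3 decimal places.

0.524

p = 785/2081 ≈ 0.377222.
d = −(3/4) ln(1 − 4p/3) = −0.75 ln(1 − 0.502963) = −0.75 ln(0.497037)
  = −0.75 × (-0.699091) = 0.524318 substitutions/site.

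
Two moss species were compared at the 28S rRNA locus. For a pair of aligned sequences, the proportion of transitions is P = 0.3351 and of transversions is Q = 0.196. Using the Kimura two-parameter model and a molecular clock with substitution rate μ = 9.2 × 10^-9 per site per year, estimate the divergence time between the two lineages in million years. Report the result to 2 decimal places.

Under the Kimura two-parameter model, d = −½ ln(1 − 2P − Q) − ¼ ln(1 − 2Q).
1 − 2P − Q = 0.1338, giving −½ ln(0.1338) = 1.005705.
1 − 2Q = 0.608, giving −¼ ln(0.608) = 0.124395.
d = 1.005705 + 0.124395 = 1.130100.
Under a molecular clock d = 2μt, so t = d/(2μ) = 1.130100 / (2 × 9.2 × 10^-9) = 61.42 million years.

61.42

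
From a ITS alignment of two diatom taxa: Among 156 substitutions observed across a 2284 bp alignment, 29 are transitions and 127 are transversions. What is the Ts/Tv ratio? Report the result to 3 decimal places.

0.228

R = 29/127 = 0.228346… ≈ 0.228 (to 3 d.p.).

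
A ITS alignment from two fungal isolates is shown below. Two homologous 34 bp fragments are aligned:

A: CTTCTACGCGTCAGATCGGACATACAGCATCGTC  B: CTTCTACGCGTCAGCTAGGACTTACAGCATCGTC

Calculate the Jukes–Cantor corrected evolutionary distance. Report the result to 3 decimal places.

The sequences differ at 3 of 34 sites (15, 17, 22), so p = 3/34 ≈ 0.088235.
d = −(3/4) ln(1 − 4p/3) = −0.75 ln(1 − 0.117647) = −0.75 ln(0.882353)
  = −0.75 × (-0.125163) = 0.093872 substitutions/site.

0.094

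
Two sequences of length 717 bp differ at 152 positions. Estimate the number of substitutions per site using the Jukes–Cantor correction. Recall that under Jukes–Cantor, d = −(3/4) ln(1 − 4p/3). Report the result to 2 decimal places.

0.25

p = 152/717 ≈ 0.211994.
d = −(3/4) ln(1 − 4p/3) = −0.75 ln(1 − 0.282659) = −0.75 ln(0.717341)
  = −0.75 × (-0.332204) = 0.249153 substitutions/site.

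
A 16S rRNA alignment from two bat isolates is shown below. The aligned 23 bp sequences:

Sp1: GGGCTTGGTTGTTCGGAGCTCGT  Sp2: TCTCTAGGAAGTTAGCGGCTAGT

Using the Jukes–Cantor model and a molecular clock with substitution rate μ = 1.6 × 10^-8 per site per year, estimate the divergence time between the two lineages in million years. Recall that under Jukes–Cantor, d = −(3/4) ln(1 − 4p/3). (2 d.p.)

20.32

The sequences differ at 10 of 23 sites (1, 2, 3, 6, 9, 10, 14, 16, 17, 21), so p = 10/23 ≈ 0.434783.
d = −(3/4) ln(1 − 4p/3) = −0.75 ln(1 − 0.579711) = −0.75 ln(0.420289)
  = −0.75 × (-0.866813) = 0.650110 substitutions/site.
Under a molecular clock d = 2μt, so t = d/(2μ) = 0.650110 / (2 × 1.6 × 10^-8) = 20.32 million years.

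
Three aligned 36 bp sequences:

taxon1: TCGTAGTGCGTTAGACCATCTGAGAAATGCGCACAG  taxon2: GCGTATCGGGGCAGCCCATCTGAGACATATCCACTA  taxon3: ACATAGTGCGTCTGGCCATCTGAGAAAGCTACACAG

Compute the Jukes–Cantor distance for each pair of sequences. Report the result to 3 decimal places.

d(taxon1,taxon2) = 0.493, d(taxon1,taxon3) = 0.304, d(taxon2,taxon3) = 0.548

taxon1–taxon2: 13/36 sites differ → p ≈ 0.361111, d = −0.75 ln(1 − 0.481481) = 0.492584 ≈ 0.493.
taxon1–taxon3: 9/36 sites differ → p = 0.25, d = −0.75 ln(1 − 0.333333) = 0.304098 ≈ 0.304.
taxon2–taxon3: 14/36 sites differ → p ≈ 0.388889, d = −0.75 ln(1 − 0.518519) = 0.548166 ≈ 0.548.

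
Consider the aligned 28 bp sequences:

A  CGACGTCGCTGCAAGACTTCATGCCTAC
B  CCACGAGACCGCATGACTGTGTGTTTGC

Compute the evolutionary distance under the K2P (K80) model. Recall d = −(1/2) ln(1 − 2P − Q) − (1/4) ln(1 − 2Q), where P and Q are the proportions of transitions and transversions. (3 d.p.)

Of 28 sites, 7 differences are transitions and 5 are transversions, so P = 7/28 = 0.25 and Q = 5/28 ≈ 0.178571.
Under the Kimura two-parameter model, d = −½ ln(1 − 2P − Q) − ¼ ln(1 − 2Q).
1 − 2P − Q = 0.321429, giving −½ ln(0.321429) = 0.567489.
1 − 2Q = 0.642858, giving −¼ ln(0.642858) = 0.110458.
d = 0.567489 + 0.110458 = 0.677947.

0.678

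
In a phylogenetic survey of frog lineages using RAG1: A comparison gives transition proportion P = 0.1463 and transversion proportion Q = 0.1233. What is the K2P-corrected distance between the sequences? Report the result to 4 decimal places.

Under the Kimura two-parameter model, d = −½ ln(1 − 2P − Q) − ¼ ln(1 − 2Q).
1 − 2P − Q = 0.5841, giving −½ ln(0.5841) = 0.268842.
1 − 2Q = 0.7534, giving −¼ ln(0.7534) = 0.070790.
d = 0.268842 + 0.070790 = 0.339632.

0.3396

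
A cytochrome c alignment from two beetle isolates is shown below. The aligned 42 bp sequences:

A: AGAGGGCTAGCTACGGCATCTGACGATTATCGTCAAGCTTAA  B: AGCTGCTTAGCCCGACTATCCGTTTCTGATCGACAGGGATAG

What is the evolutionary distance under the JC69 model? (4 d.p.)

The sequences differ at 21 of 42 sites, so p = 21/42 = 0.5.
d = −(3/4) ln(1 − 4p/3) = −0.75 ln(1 − 0.666667) = −0.75 ln(0.333333)
  = −0.75 × (-1.098613) = 0.823960 substitutions/site.

0.8240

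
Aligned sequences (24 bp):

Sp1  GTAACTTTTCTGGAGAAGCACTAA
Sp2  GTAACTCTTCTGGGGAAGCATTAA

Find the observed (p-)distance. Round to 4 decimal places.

0.1250

The sequences differ at 3 of 24 positions (sites 7, 14, 21).
p = 3/24 = 0.1250.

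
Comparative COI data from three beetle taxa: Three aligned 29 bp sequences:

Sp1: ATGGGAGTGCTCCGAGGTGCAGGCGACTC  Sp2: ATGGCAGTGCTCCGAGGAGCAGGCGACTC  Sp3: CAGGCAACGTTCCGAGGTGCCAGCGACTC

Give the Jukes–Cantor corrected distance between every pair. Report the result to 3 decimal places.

d(Sp1,Sp2) = 0.072, d(Sp1,Sp3) = 0.344, d(Sp2,Sp3) = 0.344

Sp1–Sp2: 2/29 sites differ → p ≈ 0.068966, d = −0.75 ln(1 − 0.091955) = 0.072346 ≈ 0.072.
Sp1–Sp3: 8/29 sites differ → p ≈ 0.275862, d = −0.75 ln(1 − 0.367816) = 0.343931 ≈ 0.344.
Sp2–Sp3: 8/29 sites differ → p ≈ 0.275862, d = −0.75 ln(1 − 0.367816) = 0.343931 ≈ 0.344.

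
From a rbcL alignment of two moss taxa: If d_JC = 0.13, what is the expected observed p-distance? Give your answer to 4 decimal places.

0.1194

p = (3/4)(1 − e^(−4d/3)) = 0.75 × (1 − e^(-0.173333)) = 0.75 × (1 − 0.840858) = 0.119357.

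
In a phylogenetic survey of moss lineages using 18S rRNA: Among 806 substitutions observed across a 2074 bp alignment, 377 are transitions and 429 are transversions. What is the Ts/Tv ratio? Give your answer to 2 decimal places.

R = 377/429 = 0.878787… ≈ 0.88 (to 2 d.p.).

0.88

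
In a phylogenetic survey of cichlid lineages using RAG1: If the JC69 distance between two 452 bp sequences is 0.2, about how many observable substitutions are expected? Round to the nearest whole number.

Invert JC69: p = (3/4)(1 − e^(−4d/3)) = 0.75 × (1 − e^(-0.266667)) = 0.75 × (1 − 0.765928) = 0.175554.
Expected differing sites = pL ≈ 0.175554 × 452 = 79.350408 ≈ 79.

79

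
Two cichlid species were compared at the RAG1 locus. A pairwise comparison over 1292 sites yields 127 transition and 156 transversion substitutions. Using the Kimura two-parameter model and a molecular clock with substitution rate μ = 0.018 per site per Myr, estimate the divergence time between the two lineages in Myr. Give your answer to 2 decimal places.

P = 127/1292 ≈ 0.098297 and Q = 156/1292 ≈ 0.120743.
Under the Kimura two-parameter model, d = −½ ln(1 − 2P − Q) − ¼ ln(1 − 2Q).
1 − 2P − Q = 0.682663, giving −½ ln(0.682663) = 0.190877.
1 − 2Q = 0.758514, giving −¼ ln(0.758514) = 0.069099.
d = 0.190877 + 0.069099 = 0.259976.
Under a molecular clock d = 2μt, so t = d/(2μ) = 0.259976 / (2 × 0.018) = 7.22 Myr.

7.22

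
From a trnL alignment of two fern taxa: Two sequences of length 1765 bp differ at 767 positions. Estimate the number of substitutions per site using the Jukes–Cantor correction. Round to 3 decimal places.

p = 767/1765 ≈ 0.434561.
d = −(3/4) ln(1 − 4p/3) = −0.75 ln(1 − 0.579415) = −0.75 ln(0.420585)
  = −0.75 × (-0.866109) = 0.649582 substitutions/site.

0.650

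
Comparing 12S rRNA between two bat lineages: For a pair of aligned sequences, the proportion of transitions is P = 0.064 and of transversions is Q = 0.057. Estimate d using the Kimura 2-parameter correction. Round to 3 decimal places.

0.133

Under the Kimura two-parameter model, d = −½ ln(1 − 2P − Q) − ¼ ln(1 − 2Q).
1 − 2P − Q = 0.815, giving −½ ln(0.815) = 0.102284.
1 − 2Q = 0.886, giving −¼ ln(0.886) = 0.030260.
d = 0.102284 + 0.030260 = 0.132544.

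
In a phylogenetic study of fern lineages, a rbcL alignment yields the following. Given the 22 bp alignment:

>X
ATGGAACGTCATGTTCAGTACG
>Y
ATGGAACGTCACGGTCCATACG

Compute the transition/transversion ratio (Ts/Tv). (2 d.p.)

Transitions are A↔G and C↔T; transversions are all other mismatches.
Transitions: 2. Transversions: 2.
R = 2/2 = 1.00.

1.00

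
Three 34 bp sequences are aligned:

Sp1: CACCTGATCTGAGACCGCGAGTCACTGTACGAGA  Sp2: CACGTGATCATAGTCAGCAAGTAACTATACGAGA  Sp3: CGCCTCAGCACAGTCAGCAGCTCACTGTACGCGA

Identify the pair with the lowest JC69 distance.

Sp1–Sp2: 8/34 differ, p = 0.235, d = 0.282.
Sp1–Sp3: 11/34 differ, p = 0.324, d = 0.423.
Sp2–Sp3: 10/34 differ, p = 0.294, d = 0.373.
The smallest distance is between Sp1 and Sp2.

Sp1 and Sp2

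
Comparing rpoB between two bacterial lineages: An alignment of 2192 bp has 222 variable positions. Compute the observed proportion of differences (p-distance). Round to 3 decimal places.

p = 222/2192 = 0.101277… ≈ 0.101 (to 3 d.p.).

0.101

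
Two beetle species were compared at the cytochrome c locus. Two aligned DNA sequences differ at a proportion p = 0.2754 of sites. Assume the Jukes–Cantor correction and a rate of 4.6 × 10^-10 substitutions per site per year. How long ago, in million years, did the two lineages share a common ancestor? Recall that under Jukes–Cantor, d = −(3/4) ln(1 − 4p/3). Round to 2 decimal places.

d = −(3/4) ln(1 − 4p/3) = −0.75 ln(1 − 0.3672) = −0.75 ln(0.6328)
  = −0.75 × (-0.457601) = 0.343201 substitutions/site.
Under a molecular clock d = 2μt, so t = d/(2μ) = 0.343201 / (2 × 4.6 × 10^-10) = 373.04 million years.

373.04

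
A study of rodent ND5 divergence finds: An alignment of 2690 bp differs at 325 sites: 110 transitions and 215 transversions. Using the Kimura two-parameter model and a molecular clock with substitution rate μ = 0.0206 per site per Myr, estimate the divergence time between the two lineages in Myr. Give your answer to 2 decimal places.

3.20

P = 110/2690 ≈ 0.040892 and Q = 215/2690 ≈ 0.079926.
Under the Kimura two-parameter model, d = −½ ln(1 − 2P − Q) − ¼ ln(1 − 2Q).
1 − 2P − Q = 0.83829, giving −½ ln(0.83829) = 0.088196.
1 − 2Q = 0.840148, giving −¼ ln(0.840148) = 0.043544.
d = 0.088196 + 0.043544 = 0.131740.
Under a molecular clock d = 2μt, so t = d/(2μ) = 0.131740 / (2 × 0.0206) = 3.20 Myr.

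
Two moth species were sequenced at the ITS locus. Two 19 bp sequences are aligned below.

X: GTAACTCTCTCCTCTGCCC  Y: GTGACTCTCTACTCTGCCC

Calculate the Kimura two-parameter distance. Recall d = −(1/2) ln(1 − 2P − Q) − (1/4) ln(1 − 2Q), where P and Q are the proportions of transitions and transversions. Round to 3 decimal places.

Of 19 sites, 1 differences are transitions and 1 are transversions, so P = 1/19 ≈ 0.052632 and Q = 1/19 ≈ 0.052632.
Under the Kimura two-parameter model, d = −½ ln(1 − 2P − Q) − ¼ ln(1 − 2Q).
1 − 2P − Q = 0.842104, giving −½ ln(0.842104) = 0.085926.
1 − 2Q = 0.894736, giving −¼ ln(0.894736) = 0.027807.
d = 0.085926 + 0.027807 = 0.113733.

0.114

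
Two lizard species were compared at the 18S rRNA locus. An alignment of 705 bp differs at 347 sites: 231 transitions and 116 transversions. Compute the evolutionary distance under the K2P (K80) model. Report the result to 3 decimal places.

0.957

P = 231/705 ≈ 0.32766 and Q = 116/705 ≈ 0.164539.
Under the Kimura two-parameter model, d = −½ ln(1 − 2P − Q) − ¼ ln(1 − 2Q).
1 − 2P − Q = 0.180141, giving −½ ln(0.180141) = 0.857008.
1 − 2Q = 0.670922, giving −¼ ln(0.670922) = 0.099776.
d = 0.857008 + 0.099776 = 0.956784.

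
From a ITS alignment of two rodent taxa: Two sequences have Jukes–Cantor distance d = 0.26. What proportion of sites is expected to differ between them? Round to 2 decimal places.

0.22

p = (3/4)(1 − e^(−4d/3)) = 0.75 × (1 − e^(-0.346667)) = 0.75 × (1 − 0.707041) = 0.219719.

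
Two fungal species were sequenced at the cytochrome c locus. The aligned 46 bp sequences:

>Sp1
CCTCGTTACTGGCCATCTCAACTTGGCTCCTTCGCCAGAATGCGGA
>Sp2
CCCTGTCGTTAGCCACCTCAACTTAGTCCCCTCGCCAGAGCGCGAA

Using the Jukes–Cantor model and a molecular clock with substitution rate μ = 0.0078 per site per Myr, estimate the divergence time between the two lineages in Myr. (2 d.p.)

25.03

The sequences differ at 14 of 46 sites, so p = 14/46 ≈ 0.304348.
d = −(3/4) ln(1 − 4p/3) = −0.75 ln(1 − 0.405797) = −0.75 ln(0.594203)
  = −0.75 × (-0.520534) = 0.390401 substitutions/site.
Under a molecular clock d = 2μt, so t = d/(2μ) = 0.390401 / (2 × 0.0078) = 25.03 Myr.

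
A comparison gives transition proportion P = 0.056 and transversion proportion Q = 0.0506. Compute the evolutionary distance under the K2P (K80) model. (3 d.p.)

0.115

Under the Kimura two-parameter model, d = −½ ln(1 − 2P − Q) − ¼ ln(1 − 2Q).
1 − 2P − Q = 0.8374, giving −½ ln(0.8374) = 0.088727.
1 − 2Q = 0.8988, giving −¼ ln(0.8988) = 0.026674.
d = 0.088727 + 0.026674 = 0.115401.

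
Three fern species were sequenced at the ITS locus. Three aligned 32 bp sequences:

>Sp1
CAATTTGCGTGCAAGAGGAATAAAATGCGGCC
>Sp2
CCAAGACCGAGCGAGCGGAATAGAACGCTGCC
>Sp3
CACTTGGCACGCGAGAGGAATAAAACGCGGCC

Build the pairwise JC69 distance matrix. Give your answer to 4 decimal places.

d(Sp1,Sp2) = 0.4598, d(Sp1,Sp3) = 0.2158, d(Sp2,Sp3) = 0.4598

Sp1–Sp2: 11/32 sites differ → p = 0.34375, d = −0.75 ln(1 − 0.458333) = 0.459828 ≈ 0.4598.
Sp1–Sp3: 6/32 sites differ → p = 0.1875, d = −0.75 ln(1 − 0.25) = 0.215762 ≈ 0.2158.
Sp2–Sp3: 11/32 sites differ → p = 0.34375, d = −0.75 ln(1 − 0.458333) = 0.459828 ≈ 0.4598.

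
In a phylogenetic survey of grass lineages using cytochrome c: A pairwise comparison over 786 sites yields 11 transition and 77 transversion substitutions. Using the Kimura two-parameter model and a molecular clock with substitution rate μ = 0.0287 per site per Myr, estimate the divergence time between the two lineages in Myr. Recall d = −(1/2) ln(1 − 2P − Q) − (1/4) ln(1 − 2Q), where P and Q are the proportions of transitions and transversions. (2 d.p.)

2.12

P = 11/786 ≈ 0.013995 and Q = 77/786 ≈ 0.097964.
Under the Kimura two-parameter model, d = −½ ln(1 − 2P − Q) − ¼ ln(1 − 2Q).
1 − 2P − Q = 0.874046, giving −½ ln(0.874046) = 0.067311.
1 − 2Q = 0.804072, giving −¼ ln(0.804072) = 0.054517.
d = 0.067311 + 0.054517 = 0.121828.
Under a molecular clock d = 2μt, so t = d/(2μ) = 0.121828 / (2 × 0.0287) = 2.12 Myr.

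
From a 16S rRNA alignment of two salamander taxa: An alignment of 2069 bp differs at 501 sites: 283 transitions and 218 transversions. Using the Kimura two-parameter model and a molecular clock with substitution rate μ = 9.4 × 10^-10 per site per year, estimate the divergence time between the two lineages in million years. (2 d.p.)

158.15

P = 283/2069 ≈ 0.136781 and Q = 218/2069 ≈ 0.105365.
Under the Kimura two-parameter model, d = −½ ln(1 − 2P − Q) − ¼ ln(1 − 2Q).
1 − 2P − Q = 0.621073, giving −½ ln(0.621073) = 0.238153.
1 − 2Q = 0.78927, giving −¼ ln(0.78927) = 0.059162.
d = 0.238153 + 0.059162 = 0.297315.
Under a molecular clock d = 2μt, so t = d/(2μ) = 0.297315 / (2 × 9.4 × 10^-10) = 158.15 million years.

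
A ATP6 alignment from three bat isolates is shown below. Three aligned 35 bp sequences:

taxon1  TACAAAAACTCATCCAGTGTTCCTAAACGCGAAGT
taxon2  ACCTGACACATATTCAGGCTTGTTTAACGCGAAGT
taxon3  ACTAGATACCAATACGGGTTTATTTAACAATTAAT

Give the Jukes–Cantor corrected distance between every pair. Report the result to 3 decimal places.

d(taxon1,taxon2) = 0.513, d(taxon1,taxon3) = 0.965, d(taxon2,taxon3) = 0.572

taxon1–taxon2: 13/35 sites differ → p ≈ 0.371429, d = −0.75 ln(1 − 0.495239) = 0.512753 ≈ 0.513.
taxon1–taxon3: 19/35 sites differ → p ≈ 0.542857, d = −0.75 ln(1 − 0.723809) = 0.964997 ≈ 0.965.
taxon2–taxon3: 14/35 sites differ → p = 0.4, d = −0.75 ln(1 − 0.533333) = 0.571605 ≈ 0.572.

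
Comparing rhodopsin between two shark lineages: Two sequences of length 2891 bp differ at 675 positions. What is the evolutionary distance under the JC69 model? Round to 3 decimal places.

p = 675/2891 ≈ 0.233483.
d = −(3/4) ln(1 − 4p/3) = −0.75 ln(1 − 0.311311) = −0.75 ln(0.688689)
  = −0.75 × (-0.372965) = 0.279724 substitutions/site.

0.280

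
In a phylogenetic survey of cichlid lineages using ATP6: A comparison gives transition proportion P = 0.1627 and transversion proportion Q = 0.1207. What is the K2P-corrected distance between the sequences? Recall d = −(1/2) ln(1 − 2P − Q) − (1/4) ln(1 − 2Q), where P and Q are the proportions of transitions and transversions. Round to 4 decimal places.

Under the Kimura two-parameter model, d = −½ ln(1 − 2P − Q) − ¼ ln(1 − 2Q).
1 − 2P − Q = 0.5539, giving −½ ln(0.5539) = 0.295386.
1 − 2Q = 0.7586, giving −¼ ln(0.7586) = 0.069070.
d = 0.295386 + 0.069070 = 0.364456.

0.3645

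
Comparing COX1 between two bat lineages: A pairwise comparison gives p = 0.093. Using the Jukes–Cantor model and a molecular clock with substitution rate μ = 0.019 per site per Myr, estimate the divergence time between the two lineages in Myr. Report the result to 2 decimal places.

d = −(3/4) ln(1 − 4p/3) = −0.75 ln(1 − 0.124) = −0.75 ln(0.876)
  = −0.75 × (-0.132389) = 0.099292 substitutions/site.
Under a molecular clock d = 2μt, so t = d/(2μ) = 0.099292 / (2 × 0.019) = 2.61 Myr.

2.61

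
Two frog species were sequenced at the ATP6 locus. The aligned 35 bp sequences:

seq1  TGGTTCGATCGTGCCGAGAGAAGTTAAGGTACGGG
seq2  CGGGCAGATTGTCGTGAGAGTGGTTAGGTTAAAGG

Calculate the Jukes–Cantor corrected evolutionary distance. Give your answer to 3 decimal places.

The sequences differ at 14 of 35 sites, so p = 14/35 = 0.4.
d = −(3/4) ln(1 − 4p/3) = −0.75 ln(1 − 0.533333) = −0.75 ln(0.466667)
  = −0.75 × (-0.762139) = 0.571604 substitutions/site.

0.572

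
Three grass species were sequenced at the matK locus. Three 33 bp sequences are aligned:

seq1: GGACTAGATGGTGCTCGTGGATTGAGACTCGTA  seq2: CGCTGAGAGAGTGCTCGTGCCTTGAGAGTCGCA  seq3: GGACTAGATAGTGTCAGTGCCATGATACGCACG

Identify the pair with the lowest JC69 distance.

seq1–seq2: 10/33 differ, p = 0.303, d = 0.388.
seq1–seq3: 12/33 differ, p = 0.364, d = 0.497.
seq2–seq3: 14/33 differ, p = 0.424, d = 0.625.
The smallest distance is between seq1 and seq2.

seq1 and seq2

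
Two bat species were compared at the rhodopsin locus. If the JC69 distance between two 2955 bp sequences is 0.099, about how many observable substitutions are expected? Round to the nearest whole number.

274

Invert JC69: p = (3/4)(1 − e^(−4d/3)) = 0.75 × (1 − e^(-0.132)) = 0.75 × (1 − 0.876341) = 0.092744.
Expected differing sites = pL ≈ 0.092744 × 2955 = 274.05852 ≈ 274.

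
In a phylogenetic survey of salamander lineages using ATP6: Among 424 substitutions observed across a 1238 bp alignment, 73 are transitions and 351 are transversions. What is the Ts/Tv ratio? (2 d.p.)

0.21

R = 73/351 = 0.207977… ≈ 0.21 (to 2 d.p.).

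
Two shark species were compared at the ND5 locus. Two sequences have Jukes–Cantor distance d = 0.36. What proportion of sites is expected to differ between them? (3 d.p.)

p = (3/4)(1 − e^(−4d/3)) = 0.75 × (1 − e^(-0.48)) = 0.75 × (1 − 0.618783) = 0.285913.

0.286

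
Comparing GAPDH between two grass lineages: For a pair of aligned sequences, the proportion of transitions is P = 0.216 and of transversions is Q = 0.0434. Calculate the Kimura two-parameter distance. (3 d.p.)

Under the Kimura two-parameter model, d = −½ ln(1 − 2P − Q) − ¼ ln(1 − 2Q).
1 − 2P − Q = 0.5246, giving −½ ln(0.5246) = 0.322560.
1 − 2Q = 0.9132, giving −¼ ln(0.9132) = 0.022700.
d = 0.322560 + 0.022700 = 0.345260.

0.345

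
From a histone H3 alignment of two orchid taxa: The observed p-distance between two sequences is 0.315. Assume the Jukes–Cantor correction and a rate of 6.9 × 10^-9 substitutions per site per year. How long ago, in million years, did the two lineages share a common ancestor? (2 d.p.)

29.60

d = −(3/4) ln(1 − 4p/3) = −0.75 ln(1 − 0.42) = −0.75 ln(0.58)
  = −0.75 × (-0.544727) = 0.408545 substitutions/site.
Under a molecular clock d = 2μt, so t = d/(2μ) = 0.408545 / (2 × 6.9 × 10^-9) = 29.60 million years.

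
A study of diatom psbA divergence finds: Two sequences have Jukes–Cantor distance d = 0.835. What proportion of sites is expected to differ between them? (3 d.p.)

p = (3/4)(1 − e^(−4d/3)) = 0.75 × (1 − e^(-1.113333)) = 0.75 × (1 − 0.328462) = 0.503654.

0.504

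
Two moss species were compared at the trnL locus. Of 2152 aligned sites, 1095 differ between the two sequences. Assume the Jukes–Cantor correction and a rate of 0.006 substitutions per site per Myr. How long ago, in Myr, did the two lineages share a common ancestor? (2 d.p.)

p = 1095/2152 ≈ 0.508829.
d = −(3/4) ln(1 − 4p/3) = −0.75 ln(1 − 0.678439) = −0.75 ln(0.321561)
  = −0.75 × (-1.134568) = 0.850926 substitutions/site.
Under a molecular clock d = 2μt, so t = d/(2μ) = 0.850926 / (2 × 0.006) = 70.91 Myr.

70.91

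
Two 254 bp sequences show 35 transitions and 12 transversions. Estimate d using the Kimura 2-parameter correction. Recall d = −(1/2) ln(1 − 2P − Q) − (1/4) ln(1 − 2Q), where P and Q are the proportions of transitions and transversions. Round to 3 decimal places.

P = 35/254 ≈ 0.137795 and Q = 12/254 ≈ 0.047244.
Under the Kimura two-parameter model, d = −½ ln(1 − 2P − Q) − ¼ ln(1 − 2Q).
1 − 2P − Q = 0.677166, giving −½ ln(0.677166) = 0.194919.
1 − 2Q = 0.905512, giving −¼ ln(0.905512) = 0.024814.
d = 0.194919 + 0.024814 = 0.219733.

0.220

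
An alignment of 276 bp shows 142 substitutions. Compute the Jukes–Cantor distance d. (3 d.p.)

0.869

p = 142/276 ≈ 0.514493.
d = −(3/4) ln(1 − 4p/3) = −0.75 ln(1 − 0.685991) = −0.75 ln(0.314009)
  = −0.75 × (-1.158334) = 0.868751 substitutions/site.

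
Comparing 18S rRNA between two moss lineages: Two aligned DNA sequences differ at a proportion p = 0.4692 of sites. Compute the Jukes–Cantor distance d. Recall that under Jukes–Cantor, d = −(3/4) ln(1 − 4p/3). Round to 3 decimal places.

d = −(3/4) ln(1 − 4p/3) = −0.75 ln(1 − 0.6256) = −0.75 ln(0.3744)
  = −0.75 × (-0.982431) = 0.736823 substitutions/site.

0.737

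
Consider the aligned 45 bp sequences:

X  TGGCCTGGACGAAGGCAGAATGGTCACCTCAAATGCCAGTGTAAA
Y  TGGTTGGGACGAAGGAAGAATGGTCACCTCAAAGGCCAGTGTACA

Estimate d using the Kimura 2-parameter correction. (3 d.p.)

0.147

Of 45 sites, 2 differences are transitions and 4 are transversions, so P = 2/45 ≈ 0.044444 and Q = 4/45 ≈ 0.088889.
Under the Kimura two-parameter model, d = −½ ln(1 − 2P − Q) − ¼ ln(1 − 2Q).
1 − 2P − Q = 0.822223, giving −½ ln(0.822223) = 0.097872.
1 − 2Q = 0.822222, giving −¼ ln(0.822222) = 0.048936.
d = 0.097872 + 0.048936 = 0.146808.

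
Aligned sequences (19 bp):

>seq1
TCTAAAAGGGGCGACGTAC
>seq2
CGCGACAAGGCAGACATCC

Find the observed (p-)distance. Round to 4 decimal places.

0.5263

The sequences differ at 10 of 19 positions (sites 1, 2, 3, 4, 6, 8, 11, 12, 16, 18).
p = 10/19 = 0.526315… ≈ 0.5263 (to 4 d.p.).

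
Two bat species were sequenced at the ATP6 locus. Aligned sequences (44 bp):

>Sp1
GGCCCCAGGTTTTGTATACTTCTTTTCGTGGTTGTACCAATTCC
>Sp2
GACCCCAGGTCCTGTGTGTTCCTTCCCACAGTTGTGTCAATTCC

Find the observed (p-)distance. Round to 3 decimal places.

0.318

The sequences differ at 14 of 44 positions.
p = 14/44 = 0.318181… ≈ 0.318 (to 3 d.p.).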